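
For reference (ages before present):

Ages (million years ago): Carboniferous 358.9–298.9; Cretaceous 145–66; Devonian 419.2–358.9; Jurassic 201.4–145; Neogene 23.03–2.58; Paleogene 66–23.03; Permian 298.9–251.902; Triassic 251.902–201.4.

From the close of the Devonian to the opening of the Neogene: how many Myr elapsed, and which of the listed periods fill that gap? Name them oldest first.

335.87 million years; Carboniferous, Permian, Triassic, Jurassic, Cretaceous, Paleogene

End of Devonian = 358.9 Ma; start of Neogene = 23.03 Ma.
Gap = 358.9 − 23.03 = 335.87 Myr.
Periods wholly inside 358.9–23.03 Ma: Carboniferous (358.9–298.9), Permian (298.9–251.902), Triassic (251.902–201.4), Jurassic (201.4–145), Cretaceous (145–66), Paleogene (66–23.03).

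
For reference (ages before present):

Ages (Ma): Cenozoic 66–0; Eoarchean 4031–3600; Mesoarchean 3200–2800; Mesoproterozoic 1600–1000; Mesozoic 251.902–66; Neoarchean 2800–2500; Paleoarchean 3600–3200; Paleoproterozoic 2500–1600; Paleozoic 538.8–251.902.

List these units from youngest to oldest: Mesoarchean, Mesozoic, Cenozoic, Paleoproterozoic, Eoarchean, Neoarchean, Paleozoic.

Cenozoic, Mesozoic, Paleozoic, Paleoproterozoic, Neoarchean, Mesoarchean, Eoarchean

Sorting by start age (ascending Ma, since larger Ma = older): Cenozoic start 66, Mesozoic start 251.902, Paleozoic start 538.8, Paleoproterozoic start 2500, Neoarchean start 2800, Mesoarchean start 3200, Eoarchean start 4031.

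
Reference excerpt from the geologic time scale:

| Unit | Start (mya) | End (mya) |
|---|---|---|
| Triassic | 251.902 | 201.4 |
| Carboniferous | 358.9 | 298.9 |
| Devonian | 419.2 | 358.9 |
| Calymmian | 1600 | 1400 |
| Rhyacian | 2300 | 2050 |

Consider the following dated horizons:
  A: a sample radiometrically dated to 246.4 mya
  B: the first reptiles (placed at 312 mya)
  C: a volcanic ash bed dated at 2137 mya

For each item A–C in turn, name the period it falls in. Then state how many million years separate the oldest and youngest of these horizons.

A — Triassic; B — Carboniferous; C — Rhyacian; span 1890.6 million years

Match each age against the start–end ranges in the excerpt: A = 246.4 Ma → Triassic (251.902–201.4); B = 312 Ma → Carboniferous (358.9–298.9); C = 2137 Ma → Rhyacian (2300–2050).
The largest age is 2137 Ma and the smallest is 246.4 Ma; their difference is 1890.6 Myr.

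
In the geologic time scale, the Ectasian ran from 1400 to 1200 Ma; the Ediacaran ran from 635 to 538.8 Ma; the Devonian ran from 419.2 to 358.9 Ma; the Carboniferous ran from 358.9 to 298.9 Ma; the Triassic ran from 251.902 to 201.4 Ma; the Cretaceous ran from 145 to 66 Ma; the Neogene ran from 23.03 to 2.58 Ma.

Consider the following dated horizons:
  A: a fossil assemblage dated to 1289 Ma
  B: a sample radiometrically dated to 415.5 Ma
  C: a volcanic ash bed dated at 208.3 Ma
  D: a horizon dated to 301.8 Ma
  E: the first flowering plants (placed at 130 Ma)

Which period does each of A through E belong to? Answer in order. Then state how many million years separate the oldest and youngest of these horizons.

Match each age against the start–end ranges in the excerpt: A = 1289 Ma → Ectasian (1400–1200); B = 415.5 Ma → Devonian (419.2–358.9); C = 208.3 Ma → Triassic (251.902–201.4); D = 301.8 Ma → Carboniferous (358.9–298.9); E = 130 Ma → Cretaceous (145–66).
The largest age is 1289 Ma and the smallest is 130 Ma; their difference is 1159 Myr.

A — Ectasian; B — Devonian; C — Triassic; D — Carboniferous; E — Cretaceous; span 1159 million years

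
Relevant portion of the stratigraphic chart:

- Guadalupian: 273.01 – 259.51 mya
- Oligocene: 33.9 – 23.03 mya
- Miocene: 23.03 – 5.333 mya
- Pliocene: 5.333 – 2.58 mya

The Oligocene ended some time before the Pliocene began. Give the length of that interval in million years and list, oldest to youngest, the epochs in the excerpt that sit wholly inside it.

17.697 million years; Miocene

End of Oligocene = 23.03 Ma; start of Pliocene = 5.333 Ma.
Gap = 23.03 − 5.333 = 17.697 Myr.
Epochs wholly inside 23.03–5.333 Ma: Miocene (23.03–5.333).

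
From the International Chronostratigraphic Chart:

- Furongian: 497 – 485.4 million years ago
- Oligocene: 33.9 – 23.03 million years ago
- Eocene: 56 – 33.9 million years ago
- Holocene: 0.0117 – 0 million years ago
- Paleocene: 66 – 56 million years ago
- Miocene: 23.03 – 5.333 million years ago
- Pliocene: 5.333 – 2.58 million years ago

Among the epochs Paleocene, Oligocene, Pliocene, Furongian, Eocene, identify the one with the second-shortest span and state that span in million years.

Paleocene, 10 million years

Start − end for each: Paleocene 66 − 56 = 10; Oligocene 33.9 − 23.03 = 10.87; Pliocene 5.333 − 2.58 = 2.753; Furongian 497 − 485.4 = 11.6; Eocene 56 − 33.9 = 22.1.
Ranking these from shortest: Pliocene < Paleocene < Oligocene < Furongian < Eocene.
Position 2 in that ranking is Paleocene, which lasted 10 Myr.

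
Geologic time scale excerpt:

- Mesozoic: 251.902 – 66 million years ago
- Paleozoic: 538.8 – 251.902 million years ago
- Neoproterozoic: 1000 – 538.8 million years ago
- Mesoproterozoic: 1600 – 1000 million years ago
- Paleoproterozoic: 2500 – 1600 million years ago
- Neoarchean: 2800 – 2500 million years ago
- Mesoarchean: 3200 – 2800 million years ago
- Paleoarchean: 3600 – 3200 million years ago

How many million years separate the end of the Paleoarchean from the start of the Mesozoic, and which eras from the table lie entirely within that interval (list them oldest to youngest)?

End of Paleoarchean = 3200 Ma; start of Mesozoic = 251.902 Ma.
Gap = 3200 − 251.902 = 2948.098 Myr.
Eras wholly inside 3200–251.902 Ma: Mesoarchean (3200–2800), Neoarchean (2800–2500), Paleoproterozoic (2500–1600), Mesoproterozoic (1600–1000), Neoproterozoic (1000–538.8), Paleozoic (538.8–251.902).

2948.098 million years; Mesoarchean, Neoarchean, Paleoproterozoic, Mesoproterozoic, Neoproterozoic, Paleozoic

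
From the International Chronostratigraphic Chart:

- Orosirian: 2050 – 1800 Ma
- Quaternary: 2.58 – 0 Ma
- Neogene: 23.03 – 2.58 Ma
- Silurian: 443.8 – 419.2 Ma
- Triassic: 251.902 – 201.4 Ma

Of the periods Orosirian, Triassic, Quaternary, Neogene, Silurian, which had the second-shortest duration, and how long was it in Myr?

Start − end for each: Orosirian 2050 − 1800 = 250; Triassic 251.902 − 201.4 = 50.502; Quaternary 2.58 − 0 = 2.58; Neogene 23.03 − 2.58 = 20.45; Silurian 443.8 − 419.2 = 24.6.
Ranking these from shortest: Quaternary < Neogene < Silurian < Triassic < Orosirian.
Position 2 in that ranking is Neogene, which lasted 20.45 Myr.

Neogene, 20.45 million years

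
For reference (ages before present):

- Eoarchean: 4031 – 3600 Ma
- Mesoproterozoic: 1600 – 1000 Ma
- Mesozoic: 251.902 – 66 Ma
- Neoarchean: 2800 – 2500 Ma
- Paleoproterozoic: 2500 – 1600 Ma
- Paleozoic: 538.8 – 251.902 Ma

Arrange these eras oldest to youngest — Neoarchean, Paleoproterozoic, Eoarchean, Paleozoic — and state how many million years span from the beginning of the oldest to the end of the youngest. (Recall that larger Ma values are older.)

From the excerpt: Neoarchean 2800–2500; Paleoproterozoic 2500–1600; Eoarchean 4031–3600; Paleozoic 538.8–251.902 (Ma).
Larger Ma is earlier, so the oldest is Eoarchean and the youngest is Paleozoic; oldest to youngest: Eoarchean, Neoarchean, Paleoproterozoic, Paleozoic.
Oldest start 4031 minus youngest end 251.902 gives 3779.098 Myr overall.

Eoarchean, Neoarchean, Paleoproterozoic, Paleozoic; total span 3779.098 Myr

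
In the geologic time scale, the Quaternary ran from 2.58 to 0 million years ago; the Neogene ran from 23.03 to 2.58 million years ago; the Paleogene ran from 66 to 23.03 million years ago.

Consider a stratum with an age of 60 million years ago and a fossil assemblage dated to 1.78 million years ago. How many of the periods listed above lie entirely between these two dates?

60 Ma sits inside the Paleogene (66–23.03) and 1.78 Ma inside the Quaternary (2.58–0); neither of those is wholly between the two dates.
The listed periods lying completely between them are Neogene — 1 in all.

1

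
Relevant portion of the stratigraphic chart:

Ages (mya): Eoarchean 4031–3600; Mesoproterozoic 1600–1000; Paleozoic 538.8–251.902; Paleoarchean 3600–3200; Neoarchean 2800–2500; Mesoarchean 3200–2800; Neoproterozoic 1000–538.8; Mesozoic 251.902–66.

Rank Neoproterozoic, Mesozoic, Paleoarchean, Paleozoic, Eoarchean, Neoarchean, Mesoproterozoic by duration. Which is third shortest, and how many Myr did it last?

Durations: Neoproterozoic 461.2; Mesozoic 185.902; Paleoarchean 400; Paleozoic 286.898; Eoarchean 431; Neoarchean 300; Mesoproterozoic 600 Myr.
Sorted shortest-first: Mesozoic (185.902), Paleozoic (286.898), Neoarchean (300), Paleoarchean (400), Eoarchean (431), Neoproterozoic (461.2), Mesoproterozoic (600).
The third shortest is Neoarchean at 300 Myr.

Neoarchean, 300 million years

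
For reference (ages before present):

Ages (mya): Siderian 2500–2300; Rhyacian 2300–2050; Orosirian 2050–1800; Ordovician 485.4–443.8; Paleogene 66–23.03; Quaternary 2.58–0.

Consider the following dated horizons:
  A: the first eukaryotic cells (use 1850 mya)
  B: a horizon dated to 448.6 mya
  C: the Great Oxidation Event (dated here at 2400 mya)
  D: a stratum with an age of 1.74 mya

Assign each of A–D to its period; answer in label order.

A — Orosirian; B — Ordovician; C — Siderian; D — Quaternary

Match each age against the start–end ranges in the excerpt: A = 1850 Ma → Orosirian (2050–1800); B = 448.6 Ma → Ordovician (485.4–443.8); C = 2400 Ma → Siderian (2500–2300); D = 1.74 Ma → Quaternary (2.58–0).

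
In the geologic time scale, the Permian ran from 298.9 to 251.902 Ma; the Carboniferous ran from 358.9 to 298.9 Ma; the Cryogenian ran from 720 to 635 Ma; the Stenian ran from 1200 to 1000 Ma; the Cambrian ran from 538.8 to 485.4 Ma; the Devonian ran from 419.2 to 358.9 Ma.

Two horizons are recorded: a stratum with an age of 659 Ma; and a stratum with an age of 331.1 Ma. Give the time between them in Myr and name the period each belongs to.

327.9 million years apart; the first in the Cryogenian, the second in the Carboniferous

Elapsed time: 659 − 331.1 = 327.9 Myr.
659 Ma lies within 720–635 Ma: Cryogenian.
331.1 Ma lies within 358.9–298.9 Ma: Carboniferous.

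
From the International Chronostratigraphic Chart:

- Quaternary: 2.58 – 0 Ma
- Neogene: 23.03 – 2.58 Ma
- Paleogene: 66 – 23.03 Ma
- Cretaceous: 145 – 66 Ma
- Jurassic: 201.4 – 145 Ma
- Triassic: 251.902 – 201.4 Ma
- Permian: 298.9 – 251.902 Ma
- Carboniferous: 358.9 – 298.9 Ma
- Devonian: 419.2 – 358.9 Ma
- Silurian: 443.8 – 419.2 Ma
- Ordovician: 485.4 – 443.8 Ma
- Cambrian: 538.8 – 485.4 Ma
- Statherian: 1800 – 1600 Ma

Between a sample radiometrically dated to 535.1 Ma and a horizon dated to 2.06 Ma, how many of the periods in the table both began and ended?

535.1 Ma sits inside the Cambrian (538.8–485.4) and 2.06 Ma inside the Quaternary (2.58–0); neither of those is wholly between the two dates.
The listed periods lying completely between them are Ordovician, Silurian, Devonian, Carboniferous, Permian, Triassic, Jurassic, Cretaceous, Paleogene, Neogene — 10 in all.

10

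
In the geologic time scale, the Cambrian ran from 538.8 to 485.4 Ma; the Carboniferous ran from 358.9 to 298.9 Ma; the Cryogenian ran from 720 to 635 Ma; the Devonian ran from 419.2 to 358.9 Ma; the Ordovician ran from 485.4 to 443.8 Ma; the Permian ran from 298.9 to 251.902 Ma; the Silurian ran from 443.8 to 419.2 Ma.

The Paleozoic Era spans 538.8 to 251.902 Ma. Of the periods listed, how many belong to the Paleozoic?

6

Periods inside 538.8–251.902 Ma: Cambrian, Ordovician, Silurian, Devonian, Carboniferous, Permian — 6 in total.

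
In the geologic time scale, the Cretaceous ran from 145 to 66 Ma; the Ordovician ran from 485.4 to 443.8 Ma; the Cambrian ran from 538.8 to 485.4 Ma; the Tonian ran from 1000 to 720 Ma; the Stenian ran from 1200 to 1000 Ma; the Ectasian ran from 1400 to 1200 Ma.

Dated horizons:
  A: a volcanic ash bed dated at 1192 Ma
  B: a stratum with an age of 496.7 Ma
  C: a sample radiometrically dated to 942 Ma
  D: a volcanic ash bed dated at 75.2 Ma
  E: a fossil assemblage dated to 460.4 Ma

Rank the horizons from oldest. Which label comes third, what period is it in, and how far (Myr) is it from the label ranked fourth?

B, in the Cambrian; 36.3 million years to E

Larger Ma means older, so oldest first: A 1192 > C 942 > B 496.7 > E 460.4 > D 75.2.
Counting 3 along gives B (496.7 Ma); the excerpt puts that inside the Cambrian, 538.8–485.4 Ma.
Next in line is E (460.4 Ma), and 496.7 − 460.4 = 36.3 Myr.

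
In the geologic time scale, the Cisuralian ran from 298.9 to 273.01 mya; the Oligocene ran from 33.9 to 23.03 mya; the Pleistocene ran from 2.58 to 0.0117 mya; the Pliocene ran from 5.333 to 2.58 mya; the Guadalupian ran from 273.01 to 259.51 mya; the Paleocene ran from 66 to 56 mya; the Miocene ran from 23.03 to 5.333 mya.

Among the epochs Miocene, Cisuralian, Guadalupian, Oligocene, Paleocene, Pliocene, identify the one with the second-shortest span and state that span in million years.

Durations: Miocene 17.697; Cisuralian 25.89; Guadalupian 13.5; Oligocene 10.87; Paleocene 10; Pliocene 2.753 Myr.
Sorted shortest-first: Pliocene (2.753), Paleocene (10), Oligocene (10.87), Guadalupian (13.5), Miocene (17.697), Cisuralian (25.89).
The second shortest is Paleocene at 10 Myr.

Paleocene, 10 million years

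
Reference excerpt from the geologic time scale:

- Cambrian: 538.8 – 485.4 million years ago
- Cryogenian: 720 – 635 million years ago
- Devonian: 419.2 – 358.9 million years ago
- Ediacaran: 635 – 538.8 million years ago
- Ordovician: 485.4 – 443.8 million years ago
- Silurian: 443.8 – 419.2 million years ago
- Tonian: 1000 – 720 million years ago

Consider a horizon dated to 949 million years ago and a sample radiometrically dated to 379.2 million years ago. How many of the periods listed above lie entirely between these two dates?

5

949 Ma sits inside the Tonian (1000–720) and 379.2 Ma inside the Devonian (419.2–358.9); neither of those is wholly between the two dates.
The listed periods lying completely between them are Cryogenian, Ediacaran, Cambrian, Ordovician, Silurian — 5 in all.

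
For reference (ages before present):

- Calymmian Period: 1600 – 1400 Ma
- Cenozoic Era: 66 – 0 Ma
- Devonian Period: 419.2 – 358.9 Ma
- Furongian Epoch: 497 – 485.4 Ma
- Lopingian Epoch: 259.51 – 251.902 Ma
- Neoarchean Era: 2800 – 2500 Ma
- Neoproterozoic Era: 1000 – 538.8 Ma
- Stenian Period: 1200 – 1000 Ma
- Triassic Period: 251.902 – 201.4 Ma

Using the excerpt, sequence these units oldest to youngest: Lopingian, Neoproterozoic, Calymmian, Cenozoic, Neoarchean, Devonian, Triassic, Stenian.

The oldest of these is Neoarchean (starts 2800 Ma) and the youngest is Cenozoic (ends 0 Ma).
In between, by decreasing start age: Calymmian (1600), Stenian (1200), Neoproterozoic (1000), Devonian (419.2), Lopingian (259.51), Triassic (251.902).

Neoarchean, Calymmian, Stenian, Neoproterozoic, Devonian, Lopingian, Triassic, Cenozoic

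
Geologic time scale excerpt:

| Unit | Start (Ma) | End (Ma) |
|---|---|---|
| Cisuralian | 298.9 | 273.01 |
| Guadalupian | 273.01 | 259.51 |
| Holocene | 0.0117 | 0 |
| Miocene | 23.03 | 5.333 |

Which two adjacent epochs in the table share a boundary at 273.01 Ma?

The Cisuralian ends at 273.01 Ma and the Guadalupian begins at 273.01 Ma, so they share that boundary.

Cisuralian and Guadalupian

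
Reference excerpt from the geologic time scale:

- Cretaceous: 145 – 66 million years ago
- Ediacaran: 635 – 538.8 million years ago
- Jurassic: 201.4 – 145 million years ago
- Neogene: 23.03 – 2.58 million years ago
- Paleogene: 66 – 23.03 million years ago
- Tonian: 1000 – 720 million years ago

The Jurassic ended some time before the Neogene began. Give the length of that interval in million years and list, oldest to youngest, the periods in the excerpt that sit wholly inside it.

121.97 million years; Cretaceous, Paleogene

The Jurassic closes at 145 Ma and the Neogene opens at 23.03 Ma, so the interval is 145 − 23.03 = 121.97 Myr.
A period fits inside if it starts at or after 145 Ma and ends at or before 23.03 Ma; oldest first that gives Cretaceous, Paleogene.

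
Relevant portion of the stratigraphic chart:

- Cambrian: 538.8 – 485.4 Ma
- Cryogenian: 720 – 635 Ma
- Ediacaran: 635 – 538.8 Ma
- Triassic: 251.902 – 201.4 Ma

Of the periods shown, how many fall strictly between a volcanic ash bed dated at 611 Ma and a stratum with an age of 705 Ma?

Checking each listed span, none has both start < 705 Ma and end > 611 Ma — every period straddles one of the two dates or lies outside them — so the count is 0.

0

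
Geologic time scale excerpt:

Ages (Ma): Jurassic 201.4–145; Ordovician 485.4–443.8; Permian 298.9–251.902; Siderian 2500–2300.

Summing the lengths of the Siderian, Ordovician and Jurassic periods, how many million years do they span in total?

298 million years

Duration is start − end for each: (2500 − 2300) + (485.4 − 443.8) + (201.4 − 145).
That is 200 + 41.6 + 56.4, which totals 298 million years.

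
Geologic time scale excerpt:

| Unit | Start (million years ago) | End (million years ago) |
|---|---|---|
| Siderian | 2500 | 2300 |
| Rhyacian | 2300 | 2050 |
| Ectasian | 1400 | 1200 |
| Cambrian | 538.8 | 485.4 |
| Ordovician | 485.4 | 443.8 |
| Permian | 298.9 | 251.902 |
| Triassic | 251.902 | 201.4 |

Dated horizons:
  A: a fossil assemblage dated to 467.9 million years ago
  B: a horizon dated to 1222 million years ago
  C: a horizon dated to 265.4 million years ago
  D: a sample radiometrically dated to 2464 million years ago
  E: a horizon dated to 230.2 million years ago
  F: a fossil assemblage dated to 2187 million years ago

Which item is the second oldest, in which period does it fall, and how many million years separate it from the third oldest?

Larger Ma means older, so oldest first: D 2464 > F 2187 > B 1222 > A 467.9 > C 265.4 > E 230.2.
Counting 2 along gives F (2187 Ma); the excerpt puts that inside the Rhyacian, 2300–2050 Ma.
Next in line is B (1222 Ma), and 2187 − 1222 = 965 Myr.

F, in the Rhyacian; 965 million years to B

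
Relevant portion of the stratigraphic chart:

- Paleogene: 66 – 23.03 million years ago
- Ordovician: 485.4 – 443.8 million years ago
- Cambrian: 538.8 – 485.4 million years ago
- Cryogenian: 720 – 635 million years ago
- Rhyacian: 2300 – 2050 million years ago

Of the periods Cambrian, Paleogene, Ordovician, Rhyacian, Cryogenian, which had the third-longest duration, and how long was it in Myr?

Cambrian, 53.4 million years

Start − end for each: Cambrian 538.8 − 485.4 = 53.4; Paleogene 66 − 23.03 = 42.97; Ordovician 485.4 − 443.8 = 41.6; Rhyacian 2300 − 2050 = 250; Cryogenian 720 − 635 = 85.
Ranking these from longest: Rhyacian > Cryogenian > Cambrian > Paleogene > Ordovician.
Position 3 in that ranking is Cambrian, which lasted 53.4 Myr.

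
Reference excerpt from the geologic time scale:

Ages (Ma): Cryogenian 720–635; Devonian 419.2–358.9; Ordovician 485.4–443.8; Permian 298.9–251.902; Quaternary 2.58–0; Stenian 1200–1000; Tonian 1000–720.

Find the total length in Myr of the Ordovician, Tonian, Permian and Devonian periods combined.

428.898 million years

Duration is start − end for each: (485.4 − 443.8) + (1000 − 720) + (298.9 − 251.902) + (419.2 − 358.9).
That is 41.6 + 280 + 46.998 + 60.3, which totals 428.898 million years.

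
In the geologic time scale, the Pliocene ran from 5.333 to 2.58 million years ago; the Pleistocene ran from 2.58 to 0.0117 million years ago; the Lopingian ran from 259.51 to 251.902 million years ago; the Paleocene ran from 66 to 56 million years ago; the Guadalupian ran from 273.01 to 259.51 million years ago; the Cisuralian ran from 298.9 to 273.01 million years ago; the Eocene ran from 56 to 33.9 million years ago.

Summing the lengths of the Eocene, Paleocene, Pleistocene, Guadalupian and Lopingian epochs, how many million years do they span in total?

Each duration: Eocene = 22.1; Paleocene = 10; Pleistocene = 2.5683; Guadalupian = 13.5; Lopingian = 7.608.
Sum: 22.1 + 10 + 2.5683 + 13.5 + 7.608 = 55.7763 Myr.

55.7763 million years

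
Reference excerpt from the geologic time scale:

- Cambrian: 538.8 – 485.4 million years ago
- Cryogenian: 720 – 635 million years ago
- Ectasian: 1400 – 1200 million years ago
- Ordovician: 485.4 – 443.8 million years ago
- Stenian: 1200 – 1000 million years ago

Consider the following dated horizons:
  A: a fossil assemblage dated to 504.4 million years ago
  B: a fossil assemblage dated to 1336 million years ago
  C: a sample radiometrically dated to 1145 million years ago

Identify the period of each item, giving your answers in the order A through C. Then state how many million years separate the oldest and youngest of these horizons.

A: 504.4 Ma lies in 538.8–485.4 Ma, so Cambrian.
B: 1336 Ma lies in 1400–1200 Ma, so Ectasian.
C: 1145 Ma lies in 1200–1000 Ma, so Stenian.
Oldest = 1336 Ma, youngest = 504.4 Ma → span 831.6 Myr.

A — Cambrian; B — Ectasian; C — Stenian; span 831.6 million years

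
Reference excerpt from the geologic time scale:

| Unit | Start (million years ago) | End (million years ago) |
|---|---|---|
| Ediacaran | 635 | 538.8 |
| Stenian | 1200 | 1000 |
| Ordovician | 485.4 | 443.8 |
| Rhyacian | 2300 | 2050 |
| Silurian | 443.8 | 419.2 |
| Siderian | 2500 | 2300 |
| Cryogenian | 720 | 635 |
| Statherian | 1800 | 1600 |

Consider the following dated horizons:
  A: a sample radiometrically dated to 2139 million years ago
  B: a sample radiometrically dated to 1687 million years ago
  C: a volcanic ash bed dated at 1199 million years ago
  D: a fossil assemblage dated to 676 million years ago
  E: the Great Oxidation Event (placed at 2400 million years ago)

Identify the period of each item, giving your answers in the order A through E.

A — Rhyacian; B — Statherian; C — Stenian; D — Cryogenian; E — Siderian

A: 2139 Ma lies in 2300–2050 Ma, so Rhyacian.
B: 1687 Ma lies in 1800–1600 Ma, so Statherian.
C: 1199 Ma lies in 1200–1000 Ma, so Stenian.
D: 676 Ma lies in 720–635 Ma, so Cryogenian.
E: 2400 Ma lies in 2500–2300 Ma, so Siderian.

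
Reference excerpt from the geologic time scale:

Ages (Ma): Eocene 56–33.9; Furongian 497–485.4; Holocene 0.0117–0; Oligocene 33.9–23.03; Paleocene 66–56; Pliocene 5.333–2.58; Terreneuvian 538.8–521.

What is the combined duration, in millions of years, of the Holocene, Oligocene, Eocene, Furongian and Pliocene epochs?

47.3347 million years

Each duration: Holocene = 0.0117; Oligocene = 10.87; Eocene = 22.1; Furongian = 11.6; Pliocene = 2.753.
Sum: 0.0117 + 10.87 + 22.1 + 11.6 + 2.753 = 47.3347 Myr.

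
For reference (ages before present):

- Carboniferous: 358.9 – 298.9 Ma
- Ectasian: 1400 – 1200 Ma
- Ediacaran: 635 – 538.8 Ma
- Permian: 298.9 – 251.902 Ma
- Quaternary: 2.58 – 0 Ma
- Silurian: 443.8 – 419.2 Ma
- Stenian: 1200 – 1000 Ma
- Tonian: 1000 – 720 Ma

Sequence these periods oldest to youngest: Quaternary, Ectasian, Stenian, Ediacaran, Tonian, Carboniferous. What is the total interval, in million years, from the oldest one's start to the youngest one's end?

Start ages (Ma): Ectasian 1400, Stenian 1200, Tonian 1000, Ediacaran 635, Carboniferous 358.9, Quaternary 2.58.
Ordered oldest to youngest: Ectasian, Stenian, Tonian, Ediacaran, Carboniferous, Quaternary.
Span = 1400 − 0 = 1400 Myr.

Ectasian → Stenian → Tonian → Ediacaran → Carboniferous → Quaternary; total span 1400 Myr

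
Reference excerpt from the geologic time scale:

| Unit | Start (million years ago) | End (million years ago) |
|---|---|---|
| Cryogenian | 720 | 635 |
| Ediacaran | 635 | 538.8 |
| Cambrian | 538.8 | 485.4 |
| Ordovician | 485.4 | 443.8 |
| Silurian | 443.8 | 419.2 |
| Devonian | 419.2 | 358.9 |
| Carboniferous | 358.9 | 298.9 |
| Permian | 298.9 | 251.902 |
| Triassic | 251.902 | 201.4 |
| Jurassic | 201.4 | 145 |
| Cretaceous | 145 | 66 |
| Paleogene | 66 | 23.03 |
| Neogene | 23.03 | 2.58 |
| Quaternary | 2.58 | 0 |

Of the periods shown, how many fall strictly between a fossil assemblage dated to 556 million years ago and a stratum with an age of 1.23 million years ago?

11

The older date is 556 Ma and the younger is 1.23 Ma.
Periods with start < 556 and end > 1.23 Ma: Cambrian (538.8–485.4), Ordovician (485.4–443.8), Silurian (443.8–419.2), Devonian (419.2–358.9), Carboniferous (358.9–298.9), Permian (298.9–251.902), Triassic (251.902–201.4), Jurassic (201.4–145), Cretaceous (145–66), Paleogene (66–23.03), Neogene (23.03–2.58).
That is 11 complete periods.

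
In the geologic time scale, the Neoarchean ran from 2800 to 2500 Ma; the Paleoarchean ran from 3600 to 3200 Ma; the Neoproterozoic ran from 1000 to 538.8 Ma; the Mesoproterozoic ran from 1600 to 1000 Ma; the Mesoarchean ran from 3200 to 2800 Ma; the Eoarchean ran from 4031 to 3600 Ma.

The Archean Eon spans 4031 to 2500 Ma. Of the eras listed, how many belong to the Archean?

Eras inside 4031–2500 Ma: Eoarchean, Paleoarchean, Mesoarchean, Neoarchean — 4 in total.

4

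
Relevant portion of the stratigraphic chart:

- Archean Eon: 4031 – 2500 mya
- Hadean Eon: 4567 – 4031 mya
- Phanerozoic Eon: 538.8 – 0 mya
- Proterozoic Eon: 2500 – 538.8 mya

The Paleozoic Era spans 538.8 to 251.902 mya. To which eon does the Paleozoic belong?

The Paleozoic (538.8–251.902 Ma) lies entirely within 538.8–0 Ma, the Phanerozoic Eon.

Phanerozoic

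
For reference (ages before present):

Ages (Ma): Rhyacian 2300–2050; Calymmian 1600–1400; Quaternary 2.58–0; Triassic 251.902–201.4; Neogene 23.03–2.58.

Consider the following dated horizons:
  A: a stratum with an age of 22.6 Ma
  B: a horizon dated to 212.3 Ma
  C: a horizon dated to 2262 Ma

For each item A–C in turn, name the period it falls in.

A — Neogene; B — Triassic; C — Rhyacian

Match each age against the start–end ranges in the excerpt: A = 22.6 Ma → Neogene (23.03–2.58); B = 212.3 Ma → Triassic (251.902–201.4); C = 2262 Ma → Rhyacian (2300–2050).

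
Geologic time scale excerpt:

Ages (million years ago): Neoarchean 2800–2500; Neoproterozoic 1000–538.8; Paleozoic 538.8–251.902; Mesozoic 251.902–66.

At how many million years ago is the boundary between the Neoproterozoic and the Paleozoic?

The Neoproterozoic ends and the Paleozoic begins at 538.8 million years ago.

538.8 million years ago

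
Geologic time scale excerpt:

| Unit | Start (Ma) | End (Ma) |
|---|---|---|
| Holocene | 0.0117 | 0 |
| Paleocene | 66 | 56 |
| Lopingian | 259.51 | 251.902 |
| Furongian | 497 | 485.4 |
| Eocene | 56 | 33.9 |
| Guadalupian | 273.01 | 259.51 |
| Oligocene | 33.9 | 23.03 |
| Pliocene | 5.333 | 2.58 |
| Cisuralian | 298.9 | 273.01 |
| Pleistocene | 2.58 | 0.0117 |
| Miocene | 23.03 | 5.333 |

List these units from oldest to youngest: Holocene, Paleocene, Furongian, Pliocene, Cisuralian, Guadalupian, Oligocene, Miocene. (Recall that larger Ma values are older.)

Furongian, Cisuralian, Guadalupian, Paleocene, Oligocene, Miocene, Pliocene, Holocene

Read off each span (Ma): Holocene 0.0117–0; Paleocene 66–56; Furongian 497–485.4; Pliocene 5.333–2.58; Cisuralian 298.9–273.01; Guadalupian 273.01–259.51; Oligocene 33.9–23.03; Miocene 23.03–5.333.
Larger Ma is older, so oldest→youngest is Furongian, Cisuralian, Guadalupian, Paleocene, Oligocene, Miocene, Pliocene, Holocene.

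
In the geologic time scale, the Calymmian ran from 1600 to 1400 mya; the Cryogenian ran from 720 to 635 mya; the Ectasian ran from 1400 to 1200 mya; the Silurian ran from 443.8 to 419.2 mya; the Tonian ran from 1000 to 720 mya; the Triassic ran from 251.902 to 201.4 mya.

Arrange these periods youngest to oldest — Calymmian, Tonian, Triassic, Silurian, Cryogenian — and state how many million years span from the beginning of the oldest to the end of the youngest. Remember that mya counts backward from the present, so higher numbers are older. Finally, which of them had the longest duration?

Start ages (Ma): Calymmian 1600, Tonian 1000, Cryogenian 720, Silurian 443.8, Triassic 251.902.
Ordered youngest to oldest: Triassic, Silurian, Cryogenian, Tonian, Calymmian.
Span = 1600 − 201.4 = 1398.6 Myr.
Durations: Cryogenian 85, Silurian 24.6, Calymmian 200, Tonian 280, Triassic 50.502 → longest is Tonian (280 Myr).

Triassic, Silurian, Cryogenian, Tonian, Calymmian; total span 1398.6 Myr; longest is Tonian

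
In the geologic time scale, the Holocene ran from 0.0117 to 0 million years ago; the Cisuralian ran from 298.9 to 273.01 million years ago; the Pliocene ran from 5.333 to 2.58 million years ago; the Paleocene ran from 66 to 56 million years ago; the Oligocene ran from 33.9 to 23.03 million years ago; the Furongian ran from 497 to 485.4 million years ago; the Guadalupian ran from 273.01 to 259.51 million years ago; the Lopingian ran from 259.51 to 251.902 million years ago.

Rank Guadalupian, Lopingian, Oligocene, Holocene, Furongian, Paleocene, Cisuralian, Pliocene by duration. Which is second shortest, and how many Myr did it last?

Pliocene, 2.753 million years

Start − end for each: Guadalupian 273.01 − 259.51 = 13.5; Lopingian 259.51 − 251.902 = 7.608; Oligocene 33.9 − 23.03 = 10.87; Holocene 0.0117 − 0 = 0.0117; Furongian 497 − 485.4 = 11.6; Paleocene 66 − 56 = 10; Cisuralian 298.9 − 273.01 = 25.89; Pliocene 5.333 − 2.58 = 2.753.
Ranking these from shortest: Holocene < Pliocene < Lopingian < Paleocene < Oligocene < Furongian < Guadalupian < Cisuralian.
Position 2 in that ranking is Pliocene, which lasted 2.753 Myr.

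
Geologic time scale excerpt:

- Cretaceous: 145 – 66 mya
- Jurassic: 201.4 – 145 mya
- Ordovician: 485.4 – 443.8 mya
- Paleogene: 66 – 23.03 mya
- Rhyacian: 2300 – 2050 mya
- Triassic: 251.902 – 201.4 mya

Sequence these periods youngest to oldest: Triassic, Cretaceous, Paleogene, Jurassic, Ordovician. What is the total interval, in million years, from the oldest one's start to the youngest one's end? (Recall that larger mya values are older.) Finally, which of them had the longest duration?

Paleogene → Cretaceous → Jurassic → Triassic → Ordovician; total span 462.37 Myr; longest is Cretaceous

Start ages (Ma): Ordovician 485.4, Triassic 251.902, Jurassic 201.4, Cretaceous 145, Paleogene 66.
Ordered youngest to oldest: Paleogene, Cretaceous, Jurassic, Triassic, Ordovician.
Span = 485.4 − 23.03 = 462.37 Myr.
Durations: Jurassic 56.4, Triassic 50.502, Paleogene 42.97, Ordovician 41.6, Cretaceous 79 → longest is Cretaceous (79 Myr).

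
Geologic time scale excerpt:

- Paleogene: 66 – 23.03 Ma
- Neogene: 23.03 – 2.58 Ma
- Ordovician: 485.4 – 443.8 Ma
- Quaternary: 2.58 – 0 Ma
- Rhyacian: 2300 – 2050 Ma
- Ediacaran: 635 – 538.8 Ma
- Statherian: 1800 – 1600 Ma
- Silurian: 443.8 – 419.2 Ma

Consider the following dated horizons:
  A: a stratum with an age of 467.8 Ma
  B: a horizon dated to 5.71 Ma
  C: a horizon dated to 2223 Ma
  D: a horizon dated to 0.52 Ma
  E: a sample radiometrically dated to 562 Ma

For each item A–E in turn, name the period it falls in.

Match each age against the start–end ranges in the excerpt: A = 467.8 Ma → Ordovician (485.4–443.8); B = 5.71 Ma → Neogene (23.03–2.58); C = 2223 Ma → Rhyacian (2300–2050); D = 0.52 Ma → Quaternary (2.58–0); E = 562 Ma → Ediacaran (635–538.8).

A — Ordovician; B — Neogene; C — Rhyacian; D — Quaternary; E — Ediacaran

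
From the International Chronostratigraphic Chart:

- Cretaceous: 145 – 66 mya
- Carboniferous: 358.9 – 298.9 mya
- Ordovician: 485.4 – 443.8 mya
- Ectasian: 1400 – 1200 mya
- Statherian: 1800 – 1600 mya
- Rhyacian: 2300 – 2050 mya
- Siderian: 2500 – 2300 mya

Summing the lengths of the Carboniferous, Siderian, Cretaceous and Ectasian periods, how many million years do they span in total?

Each duration: Carboniferous = 60; Siderian = 200; Cretaceous = 79; Ectasian = 200.
Sum: 60 + 200 + 79 + 200 = 539 Myr.

539 million years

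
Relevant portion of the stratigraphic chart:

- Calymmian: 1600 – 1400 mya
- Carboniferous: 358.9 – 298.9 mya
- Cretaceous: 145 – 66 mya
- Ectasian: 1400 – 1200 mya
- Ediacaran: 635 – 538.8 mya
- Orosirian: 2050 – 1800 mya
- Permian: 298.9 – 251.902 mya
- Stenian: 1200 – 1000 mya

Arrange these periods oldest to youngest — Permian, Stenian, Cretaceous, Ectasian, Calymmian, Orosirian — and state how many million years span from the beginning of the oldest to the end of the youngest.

Start ages (Ma): Orosirian 2050, Calymmian 1600, Ectasian 1400, Stenian 1200, Permian 298.9, Cretaceous 145.
Ordered oldest to youngest: Orosirian, Calymmian, Ectasian, Stenian, Permian, Cretaceous.
Span = 2050 − 66 = 1984 Myr.

Orosirian → Calymmian → Ectasian → Stenian → Permian → Cretaceous; total span 1984 Myr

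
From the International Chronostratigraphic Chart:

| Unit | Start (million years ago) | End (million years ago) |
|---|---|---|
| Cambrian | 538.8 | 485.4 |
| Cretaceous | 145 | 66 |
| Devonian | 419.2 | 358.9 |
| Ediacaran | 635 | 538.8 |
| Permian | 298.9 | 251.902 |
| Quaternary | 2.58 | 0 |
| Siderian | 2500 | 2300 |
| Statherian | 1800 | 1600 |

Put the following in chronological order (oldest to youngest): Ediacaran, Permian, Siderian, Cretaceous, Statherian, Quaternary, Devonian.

The oldest of these is Siderian (starts 2500 Ma) and the youngest is Quaternary (ends 0 Ma).
In between, by decreasing start age: Statherian (1800), Ediacaran (635), Devonian (419.2), Permian (298.9), Cretaceous (145).

Siderian, Statherian, Ediacaran, Devonian, Permian, Cretaceous, Quaternary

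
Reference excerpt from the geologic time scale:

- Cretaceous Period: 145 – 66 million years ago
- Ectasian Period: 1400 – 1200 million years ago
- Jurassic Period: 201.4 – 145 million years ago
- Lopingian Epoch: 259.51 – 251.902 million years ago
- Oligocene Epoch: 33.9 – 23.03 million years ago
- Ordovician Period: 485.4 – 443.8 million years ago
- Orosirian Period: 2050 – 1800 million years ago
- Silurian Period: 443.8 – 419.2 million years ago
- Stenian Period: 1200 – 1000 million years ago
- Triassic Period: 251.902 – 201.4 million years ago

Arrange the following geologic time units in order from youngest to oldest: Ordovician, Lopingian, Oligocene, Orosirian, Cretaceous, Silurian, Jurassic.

Oligocene, then Cretaceous, then Jurassic, then Lopingian, then Silurian, then Ordovician, then Orosirian

The oldest of these is Orosirian (starts 2050 Ma) and the youngest is Oligocene (ends 23.03 Ma).
In between, by decreasing start age: Ordovician (485.4), Silurian (443.8), Lopingian (259.51), Jurassic (201.4), Cretaceous (145).
Listing youngest first means reversing that sequence.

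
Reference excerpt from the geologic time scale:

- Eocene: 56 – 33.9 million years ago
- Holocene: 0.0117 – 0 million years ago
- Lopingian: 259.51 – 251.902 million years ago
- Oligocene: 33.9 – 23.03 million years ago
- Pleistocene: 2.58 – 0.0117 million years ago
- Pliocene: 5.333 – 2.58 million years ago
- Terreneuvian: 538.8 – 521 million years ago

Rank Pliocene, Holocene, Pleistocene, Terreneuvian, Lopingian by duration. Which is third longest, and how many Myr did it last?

Pliocene, 2.753 million years

Durations: Pliocene 2.753; Holocene 0.0117; Pleistocene 2.5683; Terreneuvian 17.8; Lopingian 7.608 Myr.
Sorted longest-first: Terreneuvian (17.8), Lopingian (7.608), Pliocene (2.753), Pleistocene (2.5683), Holocene (0.0117).
The third longest is Pliocene at 2.753 Myr.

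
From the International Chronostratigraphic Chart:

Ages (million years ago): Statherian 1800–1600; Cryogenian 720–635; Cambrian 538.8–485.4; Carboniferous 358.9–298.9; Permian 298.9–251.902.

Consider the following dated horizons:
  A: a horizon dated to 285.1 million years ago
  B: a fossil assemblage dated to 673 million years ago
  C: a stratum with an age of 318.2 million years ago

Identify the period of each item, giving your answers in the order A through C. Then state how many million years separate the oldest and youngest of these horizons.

Match each age against the start–end ranges in the excerpt: A = 285.1 Ma → Permian (298.9–251.902); B = 673 Ma → Cryogenian (720–635); C = 318.2 Ma → Carboniferous (358.9–298.9).
The largest age is 673 Ma and the smallest is 285.1 Ma; their difference is 387.9 Myr.

A — Permian; B — Cryogenian; C — Carboniferous; span 387.9 million years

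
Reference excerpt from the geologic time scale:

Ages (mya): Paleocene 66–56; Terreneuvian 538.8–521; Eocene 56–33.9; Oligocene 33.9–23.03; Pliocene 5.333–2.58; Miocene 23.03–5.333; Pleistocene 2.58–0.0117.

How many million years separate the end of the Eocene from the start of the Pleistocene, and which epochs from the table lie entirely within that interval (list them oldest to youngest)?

31.32 million years; Oligocene, Miocene, Pliocene

The Eocene closes at 33.9 Ma and the Pleistocene opens at 2.58 Ma, so the interval is 33.9 − 2.58 = 31.32 Myr.
An epoch fits inside if it starts at or after 33.9 Ma and ends at or before 2.58 Ma; oldest first that gives Oligocene, Miocene, Pliocene.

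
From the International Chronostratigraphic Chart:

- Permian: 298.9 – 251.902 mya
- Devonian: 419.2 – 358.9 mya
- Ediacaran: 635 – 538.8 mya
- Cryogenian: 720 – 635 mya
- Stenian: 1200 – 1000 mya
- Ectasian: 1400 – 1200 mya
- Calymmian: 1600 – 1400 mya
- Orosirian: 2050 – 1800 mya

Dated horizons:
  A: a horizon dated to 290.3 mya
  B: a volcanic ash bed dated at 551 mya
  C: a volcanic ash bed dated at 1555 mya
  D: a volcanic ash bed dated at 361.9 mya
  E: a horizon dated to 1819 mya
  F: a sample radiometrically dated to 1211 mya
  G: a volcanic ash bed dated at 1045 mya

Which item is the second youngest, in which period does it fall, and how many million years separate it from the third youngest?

Smaller Ma means younger, so youngest first: A 290.3 < D 361.9 < B 551 < G 1045 < F 1211 < C 1555 < E 1819.
Counting 2 along gives D (361.9 Ma); the excerpt puts that inside the Devonian, 419.2–358.9 Ma.
Next in line is B (551 Ma), and 551 − 361.9 = 189.1 Myr.

D, in the Devonian; 189.1 million years to B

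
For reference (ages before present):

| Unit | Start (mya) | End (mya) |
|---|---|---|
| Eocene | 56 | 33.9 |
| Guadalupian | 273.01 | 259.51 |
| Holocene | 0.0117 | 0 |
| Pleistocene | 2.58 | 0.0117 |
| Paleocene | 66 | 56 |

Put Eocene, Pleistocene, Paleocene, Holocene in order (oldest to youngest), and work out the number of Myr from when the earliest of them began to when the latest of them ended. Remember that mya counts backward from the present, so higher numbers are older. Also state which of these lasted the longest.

Start ages (Ma): Paleocene 66, Eocene 56, Pleistocene 2.58, Holocene 0.0117.
Ordered oldest to youngest: Paleocene, Eocene, Pleistocene, Holocene.
Span = 66 − 0 = 66 Myr.
Durations: Holocene 0.0117, Pleistocene 2.5683, Eocene 22.1, Paleocene 10 → longest is Eocene (22.1 Myr).

Paleocene → Eocene → Pleistocene → Holocene; total span 66 Myr; longest is Eocene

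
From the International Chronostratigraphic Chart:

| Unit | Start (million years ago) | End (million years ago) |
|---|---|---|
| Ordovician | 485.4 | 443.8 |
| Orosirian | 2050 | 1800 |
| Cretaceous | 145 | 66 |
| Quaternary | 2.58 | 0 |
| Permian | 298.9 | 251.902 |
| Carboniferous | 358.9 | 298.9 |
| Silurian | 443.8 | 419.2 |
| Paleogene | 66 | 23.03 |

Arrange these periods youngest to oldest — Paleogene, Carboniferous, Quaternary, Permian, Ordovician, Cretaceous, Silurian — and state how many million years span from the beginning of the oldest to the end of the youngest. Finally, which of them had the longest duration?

From the excerpt: Paleogene 66–23.03; Carboniferous 358.9–298.9; Quaternary 2.58–0; Permian 298.9–251.902; Ordovician 485.4–443.8; Cretaceous 145–66; Silurian 443.8–419.2 (Ma).
Larger Ma is earlier, so the oldest is Ordovician and the youngest is Quaternary; youngest to oldest: Quaternary, Paleogene, Cretaceous, Permian, Carboniferous, Silurian, Ordovician.
Oldest start 485.4 minus youngest end 0 gives 485.4 Myr overall.
Individual lengths (start − end): Ordovician 41.6; Carboniferous 60; Permian 46.998; Silurian 24.6; Cretaceous 79; Paleogene 42.97; Quaternary 2.58. The largest is Cretaceous at 79 Myr.

Quaternary, Paleogene, Cretaceous, Permian, Carboniferous, Silurian, Ordovician; total span 485.4 Myr; longest is Cretaceous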